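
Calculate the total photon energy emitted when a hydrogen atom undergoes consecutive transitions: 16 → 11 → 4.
0.79721 eV

The energy levels of hydrogen are E_n = -13.6057 / n² eV.

First transition (16 → 11):
ΔE₁ = |E_11 - E_16|
ΔE₁ = |-0.11244380165 - (-0.05314726563)| = 0.05929654 eV

Second transition (11 → 4):
ΔE₂ = |E_4 - E_11|
ΔE₂ = |-0.85035625000 - (-0.11244380165)| = 0.73791245 eV

Total energy released:
E_total = ΔE₁ + ΔE₂ = 0.05929654 + 0.73791245 = 0.79721 eV

Note: This equals the direct transition 16 → 4: 0.79721 eV ✓
Energy is conserved regardless of the path taken.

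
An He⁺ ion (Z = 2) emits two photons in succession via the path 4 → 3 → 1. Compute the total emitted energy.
51.021 eV

The energy levels of He⁺ are E_n = -13.6057 × 2² / n² eV.

First transition (4 → 3):
ΔE₁ = |E_3 - E_4|
ΔE₁ = |-6.046977778 - (-3.401425000)| = 2.645553 eV

Second transition (3 → 1):
ΔE₂ = |E_1 - E_3|
ΔE₂ = |-54.422800000 - (-6.046977778)| = 48.375822 eV

Total energy released:
E_total = ΔE₁ + ΔE₂ = 2.645553 + 48.375822 = 51.021 eV

Note: This equals the direct transition 4 → 1: 51.021 eV ✓
Energy is conserved regardless of the path taken.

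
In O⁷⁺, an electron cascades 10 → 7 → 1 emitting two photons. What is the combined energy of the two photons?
862.0572 eV

The energy levels of O⁷⁺ are E_n = -13.6057 × 8² / n² eV.

First transition (10 → 7):
ΔE₁ = |E_7 - E_10|
ΔE₁ = |-17.7707102041 - (-8.7076480000)| = 9.0630622 eV

Second transition (7 → 1):
ΔE₂ = |E_1 - E_7|
ΔE₂ = |-870.7648000000 - (-17.7707102041)| = 852.9940898 eV

Total energy released:
E_total = ΔE₁ + ΔE₂ = 9.0630622 + 852.9940898 = 862.0572 eV

Note: This equals the direct transition 10 → 1: 862.0572 eV ✓
Energy is conserved regardless of the path taken.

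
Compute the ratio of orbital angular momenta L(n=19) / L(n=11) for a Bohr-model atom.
1.73

In the Bohr model, L_n = nℏ, so the ratio is purely the ratio of quantum numbers:

L_19/L_11 = 19ℏ / 11ℏ = 19/11 = 1.73

The angular momentum scales linearly with n.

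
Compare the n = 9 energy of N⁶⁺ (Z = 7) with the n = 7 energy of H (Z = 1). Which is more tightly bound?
N⁶⁺ at n = 9 (E = -8.23061 eV)

Using E_n = -13.6057 Z² / n² eV:

N⁶⁺ (Z = 7) at n = 9:
E = -13.6057 × 7² / 9² = -13.6057 × 49 / 81 = -8.23060864 eV

H (Z = 1) at n = 7:
E = -13.6057 × 1² / 7² = -13.6057 × 1 / 49 = -0.27766735 eV

Since -8.23060864 eV < -0.27766735 eV,
N⁶⁺ at n = 9 is more tightly bound (requires more energy to ionize).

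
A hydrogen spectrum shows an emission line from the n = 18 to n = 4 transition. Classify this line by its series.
Brackett series

The spectral series in hydrogen are named based on the final (lower) energy level:
- Lyman series: n_final = 1 (ultraviolet)
- Balmer series: n_final = 2 (visible/near-UV)
- Paschen series: n_final = 3 (infrared)
- Brackett series: n_final = 4 (infrared)
- Pfund series: n_final = 5 (far infrared)

Since this transition ends at n = 4, it belongs to the Brackett series.

For reference, this 18 → 4 line has photon energy
ΔE = 13.6057 eV × (1/4² - 1/18²) = 0.808363349 eV,
corresponding to wavelength λ = hc/ΔE = 1239.84 eV·nm / 0.808363349 eV = 1533.766 nm in the infrared region.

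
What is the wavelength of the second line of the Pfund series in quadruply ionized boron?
186.049964 nm

The lines of a series are numbered from the longest wavelength (smallest ΔE) outward; the second line is the transition from n = n_f + 2 to n_f.
The Pfund series has all transitions ending at n_f = 5.

For B⁴⁺ (Z = 5), the second line (β-line) is the jump from n = 7 to n = 5:
E_7 = -13.6057 × 5² / 7² = -6.9416836735 eV
E_5 = -13.6057 × 5² / 5² = -13.6057000000 eV
ΔE = E_7 - E_5 = 6.6640163265 eV

λ = hc/E = 1239.84 eV·nm / 6.6640163265 eV
λ = 186.049964 nm

This is the β-line of the Pfund series in B⁴⁺.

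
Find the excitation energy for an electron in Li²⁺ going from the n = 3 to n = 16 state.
13.12737 eV

The energy levels of a hydrogen-like atom are E_n = -13.6057 Z² eV / n².

Energy at n = 3: E_3 = -13.6057 × 3² / 3² = -13.60570000 eV
Energy at n = 16: E_16 = -13.6057 × 3² / 16² = -0.47832539 eV

The excitation energy is the difference:
ΔE = E_16 - E_3
ΔE = -0.47832539 - (-13.60570000)
ΔE = 13.12737 eV

Since this is positive, energy must be absorbed (photon absorption).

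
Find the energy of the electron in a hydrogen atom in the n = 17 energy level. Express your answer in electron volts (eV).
-0.047079 eV

The energy levels of a hydrogen-like atom are given by:
E_n = -13.6057 eV / n²

For n = 17:
E_17 = -13.6057 eV / 17²
E_17 = -13.6057 eV / 289
E_17 = -0.047079 eV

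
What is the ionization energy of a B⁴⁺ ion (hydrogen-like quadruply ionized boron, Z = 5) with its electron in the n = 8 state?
5.31 eV

The ionization energy is the energy needed to remove the electron completely (n → ∞).

For a hydrogen-like ion with Z = 5, E_n = -13.6057 Z² / n² eV.

At n = 8: E_8 = -13.6057 × 5² / 8² = -5.31473 eV
At n = ∞: E_∞ = 0 eV

Ionization energy = E_∞ - E_8 = 0 - (-5.31473) = 5.31473 eV
Ionization energy ≈ 5.31 eV

This is also called the binding energy of the electron in state n = 8.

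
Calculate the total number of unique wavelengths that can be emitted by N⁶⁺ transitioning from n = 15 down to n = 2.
91

The electron can occupy levels n = 2, 3, ..., 15 during de-excitation — that is m = 15 - 2 + 1 = 14 distinct levels.

The number of distinct spectral lines equals the number of ways to choose 2 of these m levels (each pair gives one possible emission transition):

Number of lines = m(m-1)/2 = 14×13/2 = 91

These correspond to all possible transitions between the 14 levels:
15 → 14, 15 → 13, 15 → 12, 15 → 11, 15 → 10, 15 → 9, 15 → 8, 15 → 7...

Each transition produces a photon with a unique energy (and thus wavelength). This count does not depend on Z.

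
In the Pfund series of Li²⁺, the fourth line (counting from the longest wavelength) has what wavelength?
366.13331 nm

The lines of a series are numbered from the longest wavelength (smallest ΔE) outward; the fourth line is the transition from n = n_f + 4 to n_f.
The Pfund series has all transitions ending at n_f = 5.

For Li²⁺ (Z = 3), the fourth line (δ-line) is the jump from n = 9 to n = 5:
E_9 = -13.6057 × 3² / 9² = -1.511744444 eV
E_5 = -13.6057 × 3² / 5² = -4.898052000 eV
ΔE = E_9 - E_5 = 3.386307556 eV

λ = hc/E = 1239.84 eV·nm / 3.386307556 eV
λ = 366.13331 nm

This is the δ-line of the Pfund series in Li²⁺.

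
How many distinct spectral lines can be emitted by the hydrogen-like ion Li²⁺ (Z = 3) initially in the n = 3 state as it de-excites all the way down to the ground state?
3

The electron can occupy levels n = 1, 2, ..., 3 during de-excitation — that is m = 3 - 1 + 1 = 3 distinct levels.

The number of distinct spectral lines equals the number of ways to choose 2 of these m levels (each pair gives one possible emission transition):

Number of lines = m(m-1)/2 = 3×2/2 = 3

These correspond to all possible transitions between the 3 levels:
3 → 2, 3 → 1, 2 → 1

Each transition produces a photon with a unique energy (and thus wavelength). This count does not depend on Z.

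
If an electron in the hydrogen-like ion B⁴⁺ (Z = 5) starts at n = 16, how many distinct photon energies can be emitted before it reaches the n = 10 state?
21

The electron can occupy levels n = 10, 11, ..., 16 during de-excitation — that is m = 16 - 10 + 1 = 7 distinct levels.

The number of distinct spectral lines equals the number of ways to choose 2 of these m levels (each pair gives one possible emission transition):

Number of lines = m(m-1)/2 = 7×6/2 = 21

These correspond to all possible transitions between the 7 levels:
16 → 15, 16 → 14, 16 → 13, 16 → 12, 16 → 11, 16 → 10, 15 → 14, 15 → 13...

Each transition produces a photon with a unique energy (and thus wavelength). This count does not depend on Z.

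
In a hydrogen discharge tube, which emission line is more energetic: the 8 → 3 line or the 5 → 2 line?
5 → 2

Calculate the energy for each transition:

Transition 8 → 3:
ΔE₁ = |E_3 - E_8| = |-13.6057/3² - (-13.6057/8²)|
ΔE₁ = |-1.51174444 - (-0.21258906)| = 1.29916 eV

Transition 5 → 2:
ΔE₂ = |E_2 - E_5| = |-13.6057/2² - (-13.6057/5²)|
ΔE₂ = |-3.40142500 - (-0.54422800)| = 2.85720 eV

Since 2.85720 eV > 1.29916 eV, the transition 5 → 2 emits the more energetic photon.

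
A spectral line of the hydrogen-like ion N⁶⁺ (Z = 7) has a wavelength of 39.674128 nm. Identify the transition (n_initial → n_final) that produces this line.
n = 8 → n = 4

First, find the photon energy from the wavelength (hc = 1239.84 eV·nm):
E = hc/λ = 1239.84 eV·nm / 39.674128 nm = 31.250592 eV

The energy levels of N⁶⁺ satisfy E_n = -13.6057 × 7² / n² eV, so an emission n_i → n_f releases
ΔE = 13.6057 × 7² × (1/n_f² − 1/n_i²) eV.

Setting ΔE equal to the photon energy:
1/n_f² − 1/n_i² = 31.250592 / (13.6057 × 7²) = 0.046875000

Since 1/n_i² must be positive, we need 1/n_f² > 0.046875000, i.e. n_f ≤ 4. For each allowed n_f, solve n_i = (1/n_f² − 0.046875000)^(−1/2) and check whether it is a whole number:
  n_f = 1: 1/n_i² = 1.000000000 − 0.046875000 = 0.953125000 → n_i = 1.024  (not an integer) ✗
  n_f = 2: 1/n_i² = 0.250000000 − 0.046875000 = 0.203125000 → n_i = 2.219  (not an integer) ✗
  n_f = 3: 1/n_i² = 0.111111111 − 0.046875000 = 0.064236111 → n_i = 3.946  (not an integer) ✗
  n_f = 4: 1/n_i² = 0.062500000 − 0.046875000 = 0.015625000 → n_i = 8.000  → integer, n_i = 8 ✓

Only n_f = 4 gives an integer upper level, n_i = 8.

The transition is from n = 8 to n = 4 (emission).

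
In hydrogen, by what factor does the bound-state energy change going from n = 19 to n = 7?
7.36735

Using E_n = -13.6057 Z² / n² eV with Z = 1:

E_7 = -13.6057 / 7² = -13.6057 / 49 = -0.27766734694 eV
E_19 = -13.6057 / 19² = -13.6057 / 361 = -0.03768891967 eV

The ratio is:
E_7/E_19 = (-0.27766734694) / (-0.03768891967)
E_7/E_19 = (-13.6057/49) / (-13.6057/361)
E_7/E_19 = 361/49
E_7/E_19 = 7.36735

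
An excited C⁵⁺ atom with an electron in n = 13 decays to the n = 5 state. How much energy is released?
16.693952 eV

The energy levels are E_n = -13.6057 Z² eV / n².

Energy at n = 13: E_13 = -13.6057 × 6² / 13² = -2.898255621 eV
Energy at n = 5: E_5 = -13.6057 × 6² / 5² = -19.592208000 eV

For emission (electron falling to lower state), the photon energy is:
E_photon = E_13 - E_5 = |-2.898255621 - (-19.592208000)|
E_photon = 16.693952 eV

This energy is carried away by the emitted photon.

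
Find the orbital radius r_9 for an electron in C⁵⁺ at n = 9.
0.71439 nm (or 7.14389 Å)

The Bohr radius formula is:
r_n = n² a₀ / Z

where a₀ = 0.05291772 nm is the Bohr radius.

For C⁵⁺ (Z = 6) at n = 9:
r_9 = 9² × 0.05291772 nm / 6
r_9 = 81 × 0.05291772 nm / 6
r_9 = 4.286335 nm / 6
r_9 = 0.71439 nm

The electron orbits at approximately 0.71439 nm from the nucleus.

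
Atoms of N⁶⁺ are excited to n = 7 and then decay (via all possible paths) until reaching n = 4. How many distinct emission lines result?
6

The electron can occupy levels n = 4, 5, ..., 7 during de-excitation — that is m = 7 - 4 + 1 = 4 distinct levels.

The number of distinct spectral lines equals the number of ways to choose 2 of these m levels (each pair gives one possible emission transition):

Number of lines = m(m-1)/2 = 4×3/2 = 6

These correspond to all possible transitions between the 4 levels:
7 → 6, 7 → 5, 7 → 4, 6 → 5, 6 → 4, 5 → 4

Each transition produces a photon with a unique energy (and thus wavelength). This count does not depend on Z.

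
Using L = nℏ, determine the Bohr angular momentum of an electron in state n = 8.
8.44e-34 J·s (or 8ℏ)

In the Bohr model, angular momentum is quantized:
L = nℏ

where ℏ = h/(2π) = 1.0546e-34 J·s

For n = 8:
L = 8 × 1.0546e-34 J·s
L = 8.44e-34 J·s

This can also be written as L = 8ℏ.
The angular momentum is an integer multiple of the reduced Planck constant.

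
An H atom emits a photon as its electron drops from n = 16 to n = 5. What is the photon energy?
0.491081 eV

The energy levels are E_n = -13.6057 eV / n².

Energy at n = 16: E_16 = -13.6057 / 16² = -0.053147266 eV
Energy at n = 5: E_5 = -13.6057 / 5² = -0.544228000 eV

For emission (electron falling to lower state), the photon energy is:
E_photon = E_16 - E_5 = |-0.053147266 - (-0.544228000)|
E_photon = 0.491081 eV

This energy is carried away by the emitted photon.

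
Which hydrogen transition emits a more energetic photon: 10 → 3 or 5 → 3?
10 → 3

Calculate the energy for each transition:

Transition 10 → 3:
ΔE₁ = |E_3 - E_10| = |-13.6057/3² - (-13.6057/10²)|
ΔE₁ = |-1.511744444 - (-0.136057000)| = 1.375687 eV

Transition 5 → 3:
ΔE₂ = |E_3 - E_5| = |-13.6057/3² - (-13.6057/5²)|
ΔE₂ = |-1.511744444 - (-0.544228000)| = 0.967516 eV

Since 1.375687 eV > 0.967516 eV, the transition 10 → 3 emits the more energetic photon.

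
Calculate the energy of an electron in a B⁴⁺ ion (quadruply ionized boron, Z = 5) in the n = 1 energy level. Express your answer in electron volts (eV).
-340.14250 eV

The energy levels of a hydrogen-like atom are given by:
E_n = -13.6057 Z² / n² eV  (with Z = 5 for B⁴⁺)

For n = 1:
E_1 = -13.6057 × 5² / 1²
E_1 = -13.6057 × 25 / 1
E_1 = -340.14250 eV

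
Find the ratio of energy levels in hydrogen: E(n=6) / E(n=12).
4.00

Using E_n = -13.6057 Z² / n² eV with Z = 1:

E_6 = -13.6057 / 6² = -13.6057 / 36 = -0.37793611 eV
E_12 = -13.6057 / 12² = -13.6057 / 144 = -0.09448403 eV

The ratio is:
E_6/E_12 = (-0.37793611) / (-0.09448403)
E_6/E_12 = (-13.6057/36) / (-13.6057/144)
E_6/E_12 = 144/36
E_6/E_12 = 4.00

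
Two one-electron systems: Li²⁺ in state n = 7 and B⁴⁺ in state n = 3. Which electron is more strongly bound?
B⁴⁺ at n = 3 (E = -37.794 eV)

Using E_n = -13.6057 Z² / n² eV:

Li²⁺ (Z = 3) at n = 7:
E = -13.6057 × 3² / 7² = -13.6057 × 9 / 49 = -2.499006 eV

B⁴⁺ (Z = 5) at n = 3:
E = -13.6057 × 5² / 3² = -13.6057 × 25 / 9 = -37.793611 eV

Since -37.793611 eV < -2.499006 eV,
B⁴⁺ at n = 3 is more tightly bound (requires more energy to ionize).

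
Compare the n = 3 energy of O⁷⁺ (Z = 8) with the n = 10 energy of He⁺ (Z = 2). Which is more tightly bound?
O⁷⁺ at n = 3 (E = -96.752 eV)

Using E_n = -13.6057 Z² / n² eV:

O⁷⁺ (Z = 8) at n = 3:
E = -13.6057 × 8² / 3² = -13.6057 × 64 / 9 = -96.751644 eV

He⁺ (Z = 2) at n = 10:
E = -13.6057 × 2² / 10² = -13.6057 × 4 / 100 = -0.544228 eV

Since -96.751644 eV < -0.544228 eV,
O⁷⁺ at n = 3 is more tightly bound (requires more energy to ionize).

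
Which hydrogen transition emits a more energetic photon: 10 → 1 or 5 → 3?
10 → 1

Calculate the energy for each transition:

Transition 10 → 1:
ΔE₁ = |E_1 - E_10| = |-13.6057/1² - (-13.6057/10²)|
ΔE₁ = |-13.60570000000 - (-0.13605700000)| = 13.46964300 eV

Transition 5 → 3:
ΔE₂ = |E_3 - E_5| = |-13.6057/3² - (-13.6057/5²)|
ΔE₂ = |-1.51174444444 - (-0.54422800000)| = 0.96751644 eV

Since 13.46964300 eV > 0.96751644 eV, the transition 10 → 1 emits the more energetic photon.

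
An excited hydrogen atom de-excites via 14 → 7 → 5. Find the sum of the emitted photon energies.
0.474811 eV

The energy levels of hydrogen are E_n = -13.6057 / n² eV.

First transition (14 → 7):
ΔE₁ = |E_7 - E_14|
ΔE₁ = |-0.277667346939 - (-0.069416836735)| = 0.208250510 eV

Second transition (7 → 5):
ΔE₂ = |E_5 - E_7|
ΔE₂ = |-0.544228000000 - (-0.277667346939)| = 0.266560653 eV

Total energy released:
E_total = ΔE₁ + ΔE₂ = 0.208250510 + 0.266560653 = 0.474811 eV

Note: This equals the direct transition 14 → 5: 0.474811 eV ✓
Energy is conserved regardless of the path taken.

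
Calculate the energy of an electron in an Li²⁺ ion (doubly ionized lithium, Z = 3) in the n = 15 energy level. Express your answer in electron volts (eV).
-0.544 eV

The energy levels of a hydrogen-like atom are given by:
E_n = -13.6057 Z² / n² eV  (with Z = 3 for Li²⁺)

For n = 15:
E_15 = -13.6057 × 3² / 15²
E_15 = -13.6057 × 9 / 225
E_15 = -0.544 eV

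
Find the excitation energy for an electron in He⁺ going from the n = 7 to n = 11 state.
0.661 eV

The energy levels of a hydrogen-like atom are E_n = -13.6057 Z² eV / n².

Energy at n = 7: E_7 = -13.6057 × 2² / 7² = -1.110669 eV
Energy at n = 11: E_11 = -13.6057 × 2² / 11² = -0.449775 eV

The excitation energy is the difference:
ΔE = E_11 - E_7
ΔE = -0.449775 - (-1.110669)
ΔE = 0.661 eV

Since this is positive, energy must be absorbed (photon absorption).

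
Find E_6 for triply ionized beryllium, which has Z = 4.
-6.0470 eV

For hydrogen-like ions, the energy levels scale with Z²:
E_n = -13.6057 Z² / n² eV

For Be³⁺ (Z = 4) at n = 6:
E_6 = -13.6057 × 4² / 6²
E_6 = -13.6057 × 16 / 36
E_6 = -217.6912 / 36
E_6 = -6.0470 eV

The energy is 16 times more negative than hydrogen at the same n due to the stronger nuclear charge.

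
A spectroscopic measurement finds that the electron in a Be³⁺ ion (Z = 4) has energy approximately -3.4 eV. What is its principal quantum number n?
n = 8

The exact energy levels follow E_n = -13.6057 Z² / n² eV with Z = 4.

The measured value (-3.4 eV) is reported to only 2 significant figures, so we must test candidate n values and see which one matches to that precision.

Candidate energies:
  n = 6:  E = -13.6057 × 4² / 6² = -6.04698 eV
  n = 7:  E = -13.6057 × 4² / 7² = -4.44268 eV
  n = 8:  E = -13.6057 × 4² / 8² = -3.40143 eV  ← matches
  n = 9:  E = -13.6057 × 4² / 9² = -2.68755 eV
  n = 10:  E = -13.6057 × 4² / 10² = -2.17691 eV

Checking against the measurement of -3.4 eV (2 sig figs), only n = 8 agrees:
E_8 = -3.40143 eV, which rounds to -3.4 eV ✓

Therefore n = 8.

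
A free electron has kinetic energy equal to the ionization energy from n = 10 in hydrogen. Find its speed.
2.18769e+05 m/s (or 0.07297% of c)

The binding energy at n = 10 for hydrogen is:
E_10 = -13.6057/10² = -0.136057000 eV
|E_10| = 0.136057000 eV

Convert to Joules:
KE = 0.136057000 eV × (1.602177 × 10⁻¹⁹ J/eV) = 2.1798740e-20 J

Using KE = ½mv²:
v = √(2·KE/m_e)
v = √(2 × 2.1798740e-20 J / 9.10938 × 10⁻³¹ kg)
v = 2.18769e+05 m/s

This is approximately 0.07297% the speed of light.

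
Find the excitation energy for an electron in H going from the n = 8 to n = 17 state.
0.1655 eV

The energy levels of a hydrogen-like atom are E_n = -13.6057 eV / n².

Energy at n = 8: E_8 = -13.6057 / 8² = -0.2125891 eV
Energy at n = 17: E_17 = -13.6057 / 17² = -0.0470785 eV

The excitation energy is the difference:
ΔE = E_17 - E_8
ΔE = -0.0470785 - (-0.2125891)
ΔE = 0.1655 eV

Since this is positive, energy must be absorbed (photon absorption).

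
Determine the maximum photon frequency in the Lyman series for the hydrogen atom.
3.29e+15 Hz

The series limit corresponds to the transition from n = ∞ to n = 1.
This is the highest energy (shortest wavelength) transition in the Lyman series.

E_∞ = 0 eV
E_1 = -13.6057 / 1² = -13.6057000 eV

Energy at series limit:
ΔE = E_∞ - E_1 = 0 - (-13.6057000) = 13.6057000 eV
E = 13.6057000 eV × (1.602177 × 10⁻¹⁹ J/eV) = 2.1799e-18 J
f = E/h = 2.1799e-18 J / (6.62607 × 10⁻³⁴ J·s) = 3.29e+15 Hz

This energy equals the ionization energy from the n = 1 state of hydrogen.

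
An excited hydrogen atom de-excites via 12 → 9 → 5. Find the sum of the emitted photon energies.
0.4497 eV

The energy levels of hydrogen are E_n = -13.6057 / n² eV.

First transition (12 → 9):
ΔE₁ = |E_9 - E_12|
ΔE₁ = |-0.1679716049 - (-0.0944840278)| = 0.0734876 eV

Second transition (9 → 5):
ΔE₂ = |E_5 - E_9|
ΔE₂ = |-0.5442280000 - (-0.1679716049)| = 0.3762564 eV

Total energy released:
E_total = ΔE₁ + ΔE₂ = 0.0734876 + 0.3762564 = 0.4497 eV

Note: This equals the direct transition 12 → 5: 0.4497 eV ✓
Energy is conserved regardless of the path taken.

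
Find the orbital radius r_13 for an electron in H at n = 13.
8.94310 nm (or 89.43095 Å)

The Bohr radius formula is:
r_n = n² a₀ / Z

where a₀ = 0.05291772 nm is the Bohr radius.

For H (Z = 1) at n = 13:
r_13 = 13² × 0.05291772 nm / 1
r_13 = 169 × 0.05291772 nm / 1
r_13 = 8.943095 nm / 1
r_13 = 8.94310 nm

The electron orbits at approximately 8.94310 nm from the nucleus.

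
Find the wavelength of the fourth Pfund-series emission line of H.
3295.1998 nm

The lines of a series are numbered from the longest wavelength (smallest ΔE) outward; the fourth line is the transition from n = n_f + 4 to n_f.
The Pfund series has all transitions ending at n_f = 5.

For H, the fourth line (δ-line) is the jump from n = 9 to n = 5:
E_9 = -13.6057 / 9² = -0.1679716049 eV
E_5 = -13.6057 / 5² = -0.5442280000 eV
ΔE = E_9 - E_5 = 0.3762563951 eV

λ = hc/E = 1239.84 eV·nm / 0.3762563951 eV
λ = 3295.1998 nm

This is the δ-line of the Pfund series in H.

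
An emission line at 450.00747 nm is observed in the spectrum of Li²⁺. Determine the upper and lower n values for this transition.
n = 5 → n = 4

First, find the photon energy from the wavelength (hc = 1239.84 eV·nm):
E = hc/λ = 1239.84 eV·nm / 450.00747 nm = 2.7551543 eV

The energy levels of Li²⁺ satisfy E_n = -13.6057 × 3² / n² eV, so an emission n_i → n_f releases
ΔE = 13.6057 × 3² × (1/n_f² − 1/n_i²) eV.

Setting ΔE equal to the photon energy:
1/n_f² − 1/n_i² = 2.7551543 / (13.6057 × 3²) = 0.022500000

Since 1/n_i² must be positive, we need 1/n_f² > 0.022500000, i.e. n_f ≤ 6. For each allowed n_f, solve n_i = (1/n_f² − 0.022500000)^(−1/2) and check whether it is a whole number:
  n_f = 1: 1/n_i² = 1.000000000 − 0.022500000 = 0.977500000 → n_i = 1.011  (not an integer) ✗
  n_f = 2: 1/n_i² = 0.250000000 − 0.022500000 = 0.227500000 → n_i = 2.097  (not an integer) ✗
  n_f = 3: 1/n_i² = 0.111111111 − 0.022500000 = 0.088611111 → n_i = 3.359  (not an integer) ✗
  n_f = 4: 1/n_i² = 0.062500000 − 0.022500000 = 0.040000000 → n_i = 5.000  → integer, n_i = 5 ✓
  n_f = 5: 1/n_i² = 0.040000000 − 0.022500000 = 0.017500000 → n_i = 7.559  (not an integer) ✗
  n_f = 6: 1/n_i² = 0.027777778 − 0.022500000 = 0.005277778 → n_i = 13.765  (not an integer) ✗

Only n_f = 4 gives an integer upper level, n_i = 5.

The transition is from n = 5 to n = 4 (emission).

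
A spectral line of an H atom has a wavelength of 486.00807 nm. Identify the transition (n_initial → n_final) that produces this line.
n = 4 → n = 2

First, find the photon energy from the wavelength (hc = 1239.84 eV·nm):
E = hc/λ = 1239.84 eV·nm / 486.00807 nm = 2.5510688 eV

The energy levels of hydrogen satisfy E_n = -13.6057 / n² eV, so an emission n_i → n_f releases
ΔE = 13.6057 × (1/n_f² − 1/n_i²) eV.

Setting ΔE equal to the photon energy:
1/n_f² − 1/n_i² = 2.5510688 / 13.6057 = 0.18750000

Since 1/n_i² must be positive, we need 1/n_f² > 0.18750000, i.e. n_f ≤ 2. For each allowed n_f, solve n_i = (1/n_f² − 0.18750000)^(−1/2) and check whether it is a whole number:
  n_f = 1: 1/n_i² = 1.00000000 − 0.18750000 = 0.81250000 → n_i = 1.109  (not an integer) ✗
  n_f = 2: 1/n_i² = 0.25000000 − 0.18750000 = 0.06250000 → n_i = 4.000  → integer, n_i = 4 ✓

Only n_f = 2 gives an integer upper level, n_i = 4.

The transition is from n = 4 to n = 2 (emission).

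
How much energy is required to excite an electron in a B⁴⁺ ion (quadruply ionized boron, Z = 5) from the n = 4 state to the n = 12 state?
18.897 eV

The energy levels of a hydrogen-like atom are E_n = -13.6057 Z² eV / n².

Energy at n = 4: E_4 = -13.6057 × 5² / 4² = -21.258906 eV
Energy at n = 12: E_12 = -13.6057 × 5² / 12² = -2.362101 eV

The excitation energy is the difference:
ΔE = E_12 - E_4
ΔE = -2.362101 - (-21.258906)
ΔE = 18.897 eV

Since this is positive, energy must be absorbed (photon absorption).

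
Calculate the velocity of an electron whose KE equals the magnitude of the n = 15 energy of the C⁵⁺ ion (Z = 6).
8.75e+05 m/s (or 0.291894% of c)

The binding energy at n = 15 for C⁵⁺ is:
E_15 = -13.6057 × 6²/15² = -2.17691200 eV
|E_15| = 2.17691200 eV

Convert to Joules:
KE = 2.17691200 eV × (1.602177 × 10⁻¹⁹ J/eV) = 3.4878e-19 J

Using KE = ½mv²:
v = √(2·KE/m_e)
v = √(2 × 3.4878e-19 J / 9.10938 × 10⁻³¹ kg)
v = 8.75e+05 m/s

This is approximately 0.291894% the speed of light.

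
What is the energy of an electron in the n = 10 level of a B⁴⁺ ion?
-3.4014 eV

For hydrogen-like ions, the energy levels scale with Z²:
E_n = -13.6057 Z² / n² eV

For B⁴⁺ (Z = 5) at n = 10:
E_10 = -13.6057 × 5² / 10²
E_10 = -13.6057 × 25 / 100
E_10 = -340.1425 / 100
E_10 = -3.4014 eV

The energy is 25 times more negative than hydrogen at the same n due to the stronger nuclear charge.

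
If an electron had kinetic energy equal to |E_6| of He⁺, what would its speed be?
7.29e+05 m/s (or 0.243246% of c)

The binding energy at n = 6 for He⁺ is:
E_6 = -13.6057 × 2²/6² = -1.51174444 eV
|E_6| = 1.51174444 eV

Convert to Joules:
KE = 1.51174444 eV × (1.602177 × 10⁻¹⁹ J/eV) = 2.4221e-19 J

Using KE = ½mv²:
v = √(2·KE/m_e)
v = √(2 × 2.4221e-19 J / 9.10938 × 10⁻³¹ kg)
v = 7.29e+05 m/s

This is approximately 0.243246% the speed of light.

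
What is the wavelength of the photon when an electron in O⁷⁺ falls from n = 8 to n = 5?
58.414432 nm

First, find the transition energy using E_n = -13.6057 Z² / n² eV:
E_8 = -13.6057 × 8² / 8² = -13.60570000 eV
E_5 = -13.6057 × 8² / 5² = -34.83059200 eV

Photon energy: |ΔE| = |E_5 - E_8| = 21.22489200 eV

Convert to wavelength using E = hc/λ with hc = 1239.84 eV·nm:
λ = hc/E = 1239.84 eV·nm / 21.22489200 eV
λ = 58.414432 nm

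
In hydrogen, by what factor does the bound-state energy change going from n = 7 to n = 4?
3.0625

Using E_n = -13.6057 Z² / n² eV with Z = 1:

E_4 = -13.6057 / 4² = -13.6057 / 16 = -0.85035625 eV
E_7 = -13.6057 / 7² = -13.6057 / 49 = -0.27766735 eV

The ratio is:
E_4/E_7 = (-0.85035625) / (-0.27766735)
E_4/E_7 = (-13.6057/16) / (-13.6057/49)
E_4/E_7 = 49/16
E_4/E_7 = 3.0625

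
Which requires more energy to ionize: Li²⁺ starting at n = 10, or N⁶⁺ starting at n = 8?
N⁶⁺ at n = 8 (E = -10.4169 eV)

Using E_n = -13.6057 Z² / n² eV:

Li²⁺ (Z = 3) at n = 10:
E = -13.6057 × 3² / 10² = -13.6057 × 9 / 100 = -1.2245130 eV

N⁶⁺ (Z = 7) at n = 8:
E = -13.6057 × 7² / 8² = -13.6057 × 49 / 64 = -10.4168641 eV

Since -10.4168641 eV < -1.2245130 eV,
N⁶⁺ at n = 8 is more tightly bound (requires more energy to ionize).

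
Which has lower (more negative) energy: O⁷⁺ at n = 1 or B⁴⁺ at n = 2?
O⁷⁺ at n = 1 (E = -870.76 eV)

Using E_n = -13.6057 Z² / n² eV:

O⁷⁺ (Z = 8) at n = 1:
E = -13.6057 × 8² / 1² = -13.6057 × 64 / 1 = -870.76480 eV

B⁴⁺ (Z = 5) at n = 2:
E = -13.6057 × 5² / 2² = -13.6057 × 25 / 4 = -85.03563 eV

Since -870.76480 eV < -85.03563 eV,
O⁷⁺ at n = 1 is more tightly bound (requires more energy to ionize).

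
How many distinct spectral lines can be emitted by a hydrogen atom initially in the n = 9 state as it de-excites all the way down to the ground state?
36

The electron can occupy levels n = 1, 2, ..., 9 during de-excitation — that is m = 9 - 1 + 1 = 9 distinct levels.

The number of distinct spectral lines equals the number of ways to choose 2 of these m levels (each pair gives one possible emission transition):

Number of lines = m(m-1)/2 = 9×8/2 = 36

These correspond to all possible transitions between the 9 levels:
9 → 8, 9 → 7, 9 → 6, 9 → 5, 9 → 4, 9 → 3, 9 → 2, 9 → 1...

Each transition produces a photon with a unique energy (and thus wavelength). This count does not depend on Z.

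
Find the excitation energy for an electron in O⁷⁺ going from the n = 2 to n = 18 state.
215.004 eV

The energy levels of a hydrogen-like atom are E_n = -13.6057 Z² eV / n².

Energy at n = 2: E_2 = -13.6057 × 8² / 2² = -217.691200 eV
Energy at n = 18: E_18 = -13.6057 × 8² / 18² = -2.687546 eV

The excitation energy is the difference:
ΔE = E_18 - E_2
ΔE = -2.687546 - (-217.691200)
ΔE = 215.004 eV

Since this is positive, energy must be absorbed (photon absorption).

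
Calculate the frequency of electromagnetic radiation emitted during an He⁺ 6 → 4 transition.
4.56923e+14 Hz

First, find the transition energy:
E_6 = -13.6057 × 2² / 6² = -1.51174444 eV
E_4 = -13.6057 × 2² / 4² = -3.40142500 eV
|ΔE| = |E_4 - E_6| = 1.88968056 eV

Convert to Joules: E = 1.88968056 eV × (1.602177 × 10⁻¹⁹ J/eV) = 3.0276027e-19 J

Using E = hf:
f = E/h = 3.0276027e-19 J / (6.62607 × 10⁻³⁴ J·s)
f = 4.56923e+14 Hz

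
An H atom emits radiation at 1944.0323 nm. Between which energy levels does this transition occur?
n = 8 → n = 4

First, find the photon energy from the wavelength (hc = 1239.84 eV·nm):
E = hc/λ = 1239.84 eV·nm / 1944.0323 nm = 0.63776718 eV

The energy levels of hydrogen satisfy E_n = -13.6057 / n² eV, so an emission n_i → n_f releases
ΔE = 13.6057 × (1/n_f² − 1/n_i²) eV.

Setting ΔE equal to the photon energy:
1/n_f² − 1/n_i² = 0.63776718 / 13.6057 = 0.046874999

Since 1/n_i² must be positive, we need 1/n_f² > 0.046874999, i.e. n_f ≤ 4. For each allowed n_f, solve n_i = (1/n_f² − 0.046874999)^(−1/2) and check whether it is a whole number:
  n_f = 1: 1/n_i² = 1.000000000 − 0.046874999 = 0.953125001 → n_i = 1.024  (not an integer) ✗
  n_f = 2: 1/n_i² = 0.250000000 − 0.046874999 = 0.203125001 → n_i = 2.219  (not an integer) ✗
  n_f = 3: 1/n_i² = 0.111111111 − 0.046874999 = 0.064236112 → n_i = 3.946  (not an integer) ✗
  n_f = 4: 1/n_i² = 0.062500000 − 0.046874999 = 0.015625001 → n_i = 8.000  → integer, n_i = 8 ✓

Only n_f = 4 gives an integer upper level, n_i = 8.

The transition is from n = 8 to n = 4 (emission).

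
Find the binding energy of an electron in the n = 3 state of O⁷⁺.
96.7516 eV

The ionization energy is the energy needed to remove the electron completely (n → ∞).

For a hydrogen-like ion with Z = 8, E_n = -13.6057 Z² / n² eV.

At n = 3: E_3 = -13.6057 × 8² / 3² = -96.7516444 eV
At n = ∞: E_∞ = 0 eV

Ionization energy = E_∞ - E_3 = 0 - (-96.7516444) = 96.7516444 eV
Ionization energy ≈ 96.7516 eV

This is also called the binding energy of the electron in state n = 3.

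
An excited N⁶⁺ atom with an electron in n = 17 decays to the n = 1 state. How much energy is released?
664.372451 eV

The energy levels are E_n = -13.6057 Z² eV / n².

Energy at n = 17: E_17 = -13.6057 × 7² / 17² = -2.306848789 eV
Energy at n = 1: E_1 = -13.6057 × 7² / 1² = -666.679300000 eV

For emission (electron falling to lower state), the photon energy is:
E_photon = E_17 - E_1 = |-2.306848789 - (-666.679300000)|
E_photon = 664.372451 eV

This energy is carried away by the emitted photon.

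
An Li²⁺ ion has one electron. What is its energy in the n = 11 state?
-1.012 eV

For hydrogen-like ions, the energy levels scale with Z²:
E_n = -13.6057 Z² / n² eV

For Li²⁺ (Z = 3) at n = 11:
E_11 = -13.6057 × 3² / 11²
E_11 = -13.6057 × 9 / 121
E_11 = -122.4513 / 121
E_11 = -1.012 eV

The energy is 9 times more negative than hydrogen at the same n due to the stronger nuclear charge.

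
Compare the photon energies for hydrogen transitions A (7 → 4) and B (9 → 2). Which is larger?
9 → 2

Calculate the energy for each transition:

Transition 7 → 4:
ΔE₁ = |E_4 - E_7| = |-13.6057/4² - (-13.6057/7²)|
ΔE₁ = |-0.850356250000 - (-0.277667346939)| = 0.572688903 eV

Transition 9 → 2:
ΔE₂ = |E_2 - E_9| = |-13.6057/2² - (-13.6057/9²)|
ΔE₂ = |-3.401425000000 - (-0.167971604938)| = 3.233453395 eV

Since 3.233453395 eV > 0.572688903 eV, the transition 9 → 2 emits the more energetic photon.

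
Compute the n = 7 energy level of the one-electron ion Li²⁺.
-2.499006 eV

For hydrogen-like ions, the energy levels scale with Z²:
E_n = -13.6057 Z² / n² eV

For Li²⁺ (Z = 3) at n = 7:
E_7 = -13.6057 × 3² / 7²
E_7 = -13.6057 × 9 / 49
E_7 = -122.4513 / 49
E_7 = -2.499006 eV

The energy is 9 times more negative than hydrogen at the same n due to the stronger nuclear charge.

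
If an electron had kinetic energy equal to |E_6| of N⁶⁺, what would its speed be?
2.55231e+06 m/s (or 0.851358% of c)

The binding energy at n = 6 for N⁶⁺ is:
E_6 = -13.6057 × 7²/6² = -18.51886944 eV
|E_6| = 18.51886944 eV

Convert to Joules:
KE = 18.51886944 eV × (1.602177 × 10⁻¹⁹ J/eV) = 2.9670507e-18 J

Using KE = ½mv²:
v = √(2·KE/m_e)
v = √(2 × 2.9670507e-18 J / 9.10938 × 10⁻³¹ kg)
v = 2.55231e+06 m/s

This is approximately 0.851358% the speed of light.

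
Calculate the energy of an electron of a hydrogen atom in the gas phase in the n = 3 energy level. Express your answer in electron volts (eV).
-1.51174 eV

The energy levels of a hydrogen-like atom are given by:
E_n = -13.6057 eV / n²

For n = 3:
E_3 = -13.6057 eV / 3²
E_3 = -13.6057 eV / 9
E_3 = -1.51174 eV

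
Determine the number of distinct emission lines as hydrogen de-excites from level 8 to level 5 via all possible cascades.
6

The electron can occupy levels n = 5, 6, ..., 8 during de-excitation — that is m = 8 - 5 + 1 = 4 distinct levels.

The number of distinct spectral lines equals the number of ways to choose 2 of these m levels (each pair gives one possible emission transition):

Number of lines = m(m-1)/2 = 4×3/2 = 6

These correspond to all possible transitions between the 4 levels:
8 → 7, 8 → 6, 8 → 5, 7 → 6, 7 → 5, 6 → 5

Each transition produces a photon with a unique energy (and thus wavelength). This count does not depend on Z.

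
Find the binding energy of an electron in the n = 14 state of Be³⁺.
1.11 eV

The ionization energy is the energy needed to remove the electron completely (n → ∞).

For a hydrogen-like ion with Z = 4, E_n = -13.6057 Z² / n² eV.

At n = 14: E_14 = -13.6057 × 4² / 14² = -1.11067 eV
At n = ∞: E_∞ = 0 eV

Ionization energy = E_∞ - E_14 = 0 - (-1.11067) = 1.11067 eV
Ionization energy ≈ 1.11 eV

This is also called the binding energy of the electron in state n = 14.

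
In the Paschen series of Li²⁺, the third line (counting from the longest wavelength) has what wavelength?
121.50202 nm

The lines of a series are numbered from the longest wavelength (smallest ΔE) outward; the third line is the transition from n = n_f + 3 to n_f.
The Paschen series has all transitions ending at n_f = 3.

For Li²⁺ (Z = 3), the third line (γ-line) is the jump from n = 6 to n = 3:
E_6 = -13.6057 × 3² / 6² = -3.40142500 eV
E_3 = -13.6057 × 3² / 3² = -13.60570000 eV
ΔE = E_6 - E_3 = 10.20427500 eV

λ = hc/E = 1239.84 eV·nm / 10.20427500 eV
λ = 121.50202 nm

This is the γ-line of the Paschen series in Li²⁺.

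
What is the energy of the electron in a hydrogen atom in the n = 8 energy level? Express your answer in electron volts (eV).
-0.21259 eV

The energy levels of a hydrogen-like atom are given by:
E_n = -13.6057 eV / n²

For n = 8:
E_8 = -13.6057 eV / 8²
E_8 = -13.6057 eV / 64
E_8 = -0.21259 eV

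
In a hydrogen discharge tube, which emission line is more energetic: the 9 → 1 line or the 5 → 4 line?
9 → 1

Calculate the energy for each transition:

Transition 9 → 1:
ΔE₁ = |E_1 - E_9| = |-13.6057/1² - (-13.6057/9²)|
ΔE₁ = |-13.605700000000 - (-0.167971604938)| = 13.437728395 eV

Transition 5 → 4:
ΔE₂ = |E_4 - E_5| = |-13.6057/4² - (-13.6057/5²)|
ΔE₂ = |-0.850356250000 - (-0.544228000000)| = 0.306128250 eV

Since 13.437728395 eV > 0.306128250 eV, the transition 9 → 1 emits the more energetic photon.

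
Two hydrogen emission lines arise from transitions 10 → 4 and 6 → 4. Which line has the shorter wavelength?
10 → 4

Calculate the energy for each transition:

Transition 10 → 4:
ΔE₁ = |E_4 - E_10| = |-13.6057/4² - (-13.6057/10²)|
ΔE₁ = |-0.850356250000 - (-0.136057000000)| = 0.714299250 eV

Transition 6 → 4:
ΔE₂ = |E_4 - E_6| = |-13.6057/4² - (-13.6057/6²)|
ΔE₂ = |-0.850356250000 - (-0.377936111111)| = 0.472420139 eV

Since 0.714299250 eV > 0.472420139 eV, the transition 10 → 4 emits the more energetic photon.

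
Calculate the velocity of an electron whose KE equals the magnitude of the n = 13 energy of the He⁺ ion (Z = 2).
3.366e+05 m/s (or 0.11227% of c)

The binding energy at n = 13 for He⁺ is:
E_13 = -13.6057 × 2²/13² = -0.3220284 eV
|E_13| = 0.3220284 eV

Convert to Joules:
KE = 0.3220284 eV × (1.602177 × 10⁻¹⁹ J/eV) = 5.15946e-20 J

Using KE = ½mv²:
v = √(2·KE/m_e)
v = √(2 × 5.15946e-20 J / 9.10938 × 10⁻³¹ kg)
v = 3.366e+05 m/s

This is approximately 0.11227% the speed of light.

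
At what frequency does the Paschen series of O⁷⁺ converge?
2.34e+16 Hz

The series limit corresponds to the transition from n = ∞ to n = 3.
This is the highest energy (shortest wavelength) transition in the Paschen series.

E_∞ = 0 eV
E_3 = -13.6057 × 8² / 3² = -96.75164444 eV

Energy at series limit:
ΔE = E_∞ - E_3 = 0 - (-96.75164444) = 96.75164444 eV
E = 96.75164444 eV × (1.602177 × 10⁻¹⁹ J/eV) = 1.5501e-17 J
f = E/h = 1.5501e-17 J / (6.62607 × 10⁻³⁴ J·s) = 2.34e+16 Hz

This energy equals the ionization energy from the n = 3 state of O⁷⁺.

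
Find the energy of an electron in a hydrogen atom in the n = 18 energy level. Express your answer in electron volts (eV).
-0.042 eV

The energy levels of a hydrogen-like atom are given by:
E_n = -13.6057 eV / n²

For n = 18:
E_18 = -13.6057 eV / 18²
E_18 = -13.6057 eV / 324
E_18 = -0.042 eV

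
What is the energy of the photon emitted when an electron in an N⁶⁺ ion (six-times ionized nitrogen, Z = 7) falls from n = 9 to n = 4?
33.4368 eV

The energy levels are E_n = -13.6057 Z² eV / n².

Energy at n = 9: E_9 = -13.6057 × 7² / 9² = -8.2306086 eV
Energy at n = 4: E_4 = -13.6057 × 7² / 4² = -41.6674563 eV

For emission (electron falling to lower state), the photon energy is:
E_photon = E_9 - E_4 = |-8.2306086 - (-41.6674563)|
E_photon = 33.4368 eV

This energy is carried away by the emitted photon.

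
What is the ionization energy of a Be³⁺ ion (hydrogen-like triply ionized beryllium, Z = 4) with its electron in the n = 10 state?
2.17691 eV

The ionization energy is the energy needed to remove the electron completely (n → ∞).

For a hydrogen-like ion with Z = 4, E_n = -13.6057 Z² / n² eV.

At n = 10: E_10 = -13.6057 × 4² / 10² = -2.17691200 eV
At n = ∞: E_∞ = 0 eV

Ionization energy = E_∞ - E_10 = 0 - (-2.17691200) = 2.17691200 eV
Ionization energy ≈ 2.17691 eV

This is also called the binding energy of the electron in state n = 10.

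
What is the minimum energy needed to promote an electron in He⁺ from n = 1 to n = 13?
54.10077 eV

The energy levels of a hydrogen-like atom are E_n = -13.6057 Z² eV / n².

Energy at n = 1: E_1 = -13.6057 × 2² / 1² = -54.42280000 eV
Energy at n = 13: E_13 = -13.6057 × 2² / 13² = -0.32202840 eV

The excitation energy is the difference:
ΔE = E_13 - E_1
ΔE = -0.32202840 - (-54.42280000)
ΔE = 54.10077 eV

Since this is positive, energy must be absorbed (photon absorption).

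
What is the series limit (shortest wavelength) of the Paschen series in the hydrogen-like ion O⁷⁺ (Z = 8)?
12.815 nm

The series limit corresponds to the transition from n = ∞ to n = 3.
This is the highest energy (shortest wavelength) transition in the Paschen series.

E_∞ = 0 eV
E_3 = -13.6057 × 8² / 3² = -96.75164 eV

Energy at series limit:
ΔE = E_∞ - E_3 = 0 - (-96.75164) = 96.75164 eV
λ = hc/E = 1239.84 eV·nm / 96.75164 eV = 12.815 nm

This energy equals the ionization energy from the n = 3 state of O⁷⁺.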